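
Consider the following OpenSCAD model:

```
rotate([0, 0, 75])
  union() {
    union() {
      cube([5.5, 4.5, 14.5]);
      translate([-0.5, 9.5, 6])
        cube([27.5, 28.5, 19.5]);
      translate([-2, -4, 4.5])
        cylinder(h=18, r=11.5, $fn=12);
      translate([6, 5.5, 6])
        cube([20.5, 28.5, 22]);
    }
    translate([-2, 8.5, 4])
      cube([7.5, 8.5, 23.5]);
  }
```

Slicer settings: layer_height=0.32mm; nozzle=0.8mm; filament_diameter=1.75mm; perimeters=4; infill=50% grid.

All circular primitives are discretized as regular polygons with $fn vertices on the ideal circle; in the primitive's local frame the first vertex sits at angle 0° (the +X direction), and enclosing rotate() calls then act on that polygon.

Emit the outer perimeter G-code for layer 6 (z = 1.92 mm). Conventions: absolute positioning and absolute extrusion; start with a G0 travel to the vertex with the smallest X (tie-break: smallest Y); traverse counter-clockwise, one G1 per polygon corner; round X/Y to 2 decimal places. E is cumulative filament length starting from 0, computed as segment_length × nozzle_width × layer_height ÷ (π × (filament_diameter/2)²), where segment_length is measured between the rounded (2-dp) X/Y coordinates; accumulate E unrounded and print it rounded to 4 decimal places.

G0 X-4.35 Y1.16 Z1.92
G1 X0.00 Y0.00 E0.4792
G1 X1.42 Y5.31 E1.0642
G1 X-2.92 Y6.48 E1.5426
G1 X-4.35 Y1.16 E2.1289

At z = 1.92 mm: the cube (footprint 5.5×4.5) is included at this height; the cube at (-0.5, 9.5) is not intersected at this z (z outside [6, 25.5]); the cylinder at (-2, -4) is absent (z outside [4.5, 22.5]); the cube at (6, 5.5) is absent (z outside [6, 28]); Combining (union): only the 5.5×4.5 cube is present, so the union is just that shape — 1 connected region; the cube at (-2, 8.5) is absent (z outside [4, 27.5]); Taking the union: only the result so far is present, so the union is just that shape — 1 connected region; (whole slice rotated 75° about Z — lengths, areas and connectivity unchanged). The outline is a single polygon with 4 vertices. Extrusion per mm of travel: 0.8 × 0.32 / (π × 0.875²) = 0.106432. Accumulating E over each segment gives final E = 2.1289.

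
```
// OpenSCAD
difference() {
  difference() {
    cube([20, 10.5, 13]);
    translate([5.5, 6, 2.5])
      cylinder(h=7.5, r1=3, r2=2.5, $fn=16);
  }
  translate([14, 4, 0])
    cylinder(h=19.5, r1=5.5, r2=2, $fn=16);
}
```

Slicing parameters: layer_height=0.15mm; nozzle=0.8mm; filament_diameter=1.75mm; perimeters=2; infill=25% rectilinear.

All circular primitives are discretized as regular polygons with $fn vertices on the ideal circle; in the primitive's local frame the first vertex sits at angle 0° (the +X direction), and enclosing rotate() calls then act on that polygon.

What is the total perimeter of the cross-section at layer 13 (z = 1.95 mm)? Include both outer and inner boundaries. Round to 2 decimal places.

At z = 1.95 mm: the cube (footprint 20×10.5) is included at this height (perimeter 61.00 mm); the cone at (5.5, 6) is not intersected at this z (z outside [2.5, 10]); After the difference (first − rest): none of the subtracted shapes is present at this height, so the 20×10.5 cube is unchanged — boundary = 61.00 mm; the cone at (14, 4): at t=0.100 of its height the radius interpolates to r₁+(r₂−r₁)t = 5.150, giving a regular 16-gon of that circumradius (perimeter = 2·16·5.150·sin(180°/16) = 32.15 mm); After the difference (first − rest): starting from the result so far, the cone at (14, 4) partially overlaps it — only the 76.58 mm² overlap (of its 81.20 mm²) is removed, clipping the outline — boundary = 80.19 mm. Overall, the cross-section is a single solid region. Total boundary length (outer) = 80.19 mm.

80.19 mm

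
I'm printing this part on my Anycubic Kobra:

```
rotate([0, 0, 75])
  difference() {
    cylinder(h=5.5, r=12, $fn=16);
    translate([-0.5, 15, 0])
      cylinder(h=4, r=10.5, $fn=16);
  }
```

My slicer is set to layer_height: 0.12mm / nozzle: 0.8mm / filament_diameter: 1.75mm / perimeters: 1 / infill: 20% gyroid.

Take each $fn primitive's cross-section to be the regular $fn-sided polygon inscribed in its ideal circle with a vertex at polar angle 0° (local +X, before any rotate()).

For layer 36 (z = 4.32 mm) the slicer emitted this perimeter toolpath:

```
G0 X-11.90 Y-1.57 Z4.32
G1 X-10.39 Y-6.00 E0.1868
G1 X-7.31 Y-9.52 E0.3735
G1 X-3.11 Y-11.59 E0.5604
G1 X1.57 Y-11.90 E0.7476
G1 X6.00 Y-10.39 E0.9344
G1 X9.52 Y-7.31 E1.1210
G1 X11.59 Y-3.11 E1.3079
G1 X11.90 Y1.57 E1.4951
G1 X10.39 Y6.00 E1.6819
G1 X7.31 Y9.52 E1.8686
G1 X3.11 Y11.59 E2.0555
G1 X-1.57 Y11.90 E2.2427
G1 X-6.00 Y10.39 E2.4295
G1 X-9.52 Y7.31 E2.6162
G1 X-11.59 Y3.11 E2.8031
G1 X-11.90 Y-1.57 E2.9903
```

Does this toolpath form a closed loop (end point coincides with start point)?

yes

Start point (G0): (-11.90, -1.57). End point (last G1): the path returns to the start — closed.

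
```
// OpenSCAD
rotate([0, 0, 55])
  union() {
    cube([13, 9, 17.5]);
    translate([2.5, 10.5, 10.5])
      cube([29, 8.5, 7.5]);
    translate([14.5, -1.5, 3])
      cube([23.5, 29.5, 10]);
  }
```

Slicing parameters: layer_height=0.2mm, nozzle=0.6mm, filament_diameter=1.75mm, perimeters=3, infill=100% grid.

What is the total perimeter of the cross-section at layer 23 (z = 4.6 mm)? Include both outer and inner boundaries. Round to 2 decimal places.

At z = 4.6 mm: the cube (footprint 13×9) is included at this height (perimeter 44.00 mm); the cube at (2.5, 10.5) is absent (z outside [10.5, 18]); the cube at (14.5, -1.5) (footprint 23.5×29.5) is included at this height (perimeter 106.00 mm); Taking the union: the 2 present regions are separate (no shared area or edge), so areas and boundary lengths simply add and each stays a separate island — boundary = 150.00 mm; (rotated 55° about Z; rotation is an isometry so areas/perimeters/island counts are preserved). Overall, the cross-section has 2 separate islands. Total boundary length (outer) = 150.00 mm.

150.00 mm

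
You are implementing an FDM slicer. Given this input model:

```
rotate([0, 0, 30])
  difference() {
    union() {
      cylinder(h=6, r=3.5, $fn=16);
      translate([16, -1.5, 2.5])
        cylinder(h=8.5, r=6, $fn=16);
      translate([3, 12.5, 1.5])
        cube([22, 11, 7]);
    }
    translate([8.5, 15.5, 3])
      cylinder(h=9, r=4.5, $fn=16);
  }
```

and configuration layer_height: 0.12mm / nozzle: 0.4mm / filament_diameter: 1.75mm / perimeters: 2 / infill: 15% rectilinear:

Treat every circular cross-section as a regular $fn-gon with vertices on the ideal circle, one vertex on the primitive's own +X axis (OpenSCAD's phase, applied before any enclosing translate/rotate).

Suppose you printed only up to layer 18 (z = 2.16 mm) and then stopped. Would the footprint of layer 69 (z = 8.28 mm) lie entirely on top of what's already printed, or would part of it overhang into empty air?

part overhangs

Compare the two slices. At z = 2.16: the r=3.5 cylinder gives a regular 16-gon of circumradius 3.5 (constant along its height) (area = (16/2)·3.500²·sin(360°/16) = 37.50 mm²); the cylinder at (16, -1.5) is absent (z outside [2.5, 11]); the 22×11 cube at (3, 12.5) contributes its full rectangle (area 242.00 mm²); Merging all regions: the 2 present regions are separate (no shared area or edge), so areas and boundary lengths simply add and each stays a separate island — area = 279.50 mm²; the cylinder at (8.5, 15.5) does not reach this height (z outside [3, 12]); Subtracting the remaining from the first: none of the subtracted shapes is present at this height, so that combined region is unchanged — area = 279.50 mm²; (rotated 30° about Z; rotation is an isometry so areas/perimeters/island counts are preserved). At z = 8.28: the cylinder is absent (z outside [0, 6]); the cylinder at (16, -1.5): section is a regular 16-gon, circumradius r=6 (area = (16/2)·6.000²·sin(360°/16) = 110.21 mm²); the 22×11 cube at (3, 12.5) contributes its full rectangle (area 242.00 mm²); Combining (union): the 2 present regions are separate (no shared area or edge), so areas and boundary lengths simply add and each stays a separate island — area = 352.21 mm²; the r=4.5 cylinder at (8.5, 15.5) gives a regular 16-gon of circumradius 4.5 (constant along its height) (area = (16/2)·4.500²·sin(360°/16) = 61.99 mm²); After the difference (first − rest): starting from that combined region (352.21 mm²), the r=4.5 cylinder at (8.5, 15.5) partially overlaps it — only the 55.44 mm² overlap (of its 61.99 mm²) is removed, clipping the outline — area = 296.77 mm²; (rotated 30° about Z; rotation is an isometry so areas/perimeters/island counts are preserved). Checking containment: at z = 8.28 the cross-section extends beyond the z = 2.16 cross-section by about 110.21 mm².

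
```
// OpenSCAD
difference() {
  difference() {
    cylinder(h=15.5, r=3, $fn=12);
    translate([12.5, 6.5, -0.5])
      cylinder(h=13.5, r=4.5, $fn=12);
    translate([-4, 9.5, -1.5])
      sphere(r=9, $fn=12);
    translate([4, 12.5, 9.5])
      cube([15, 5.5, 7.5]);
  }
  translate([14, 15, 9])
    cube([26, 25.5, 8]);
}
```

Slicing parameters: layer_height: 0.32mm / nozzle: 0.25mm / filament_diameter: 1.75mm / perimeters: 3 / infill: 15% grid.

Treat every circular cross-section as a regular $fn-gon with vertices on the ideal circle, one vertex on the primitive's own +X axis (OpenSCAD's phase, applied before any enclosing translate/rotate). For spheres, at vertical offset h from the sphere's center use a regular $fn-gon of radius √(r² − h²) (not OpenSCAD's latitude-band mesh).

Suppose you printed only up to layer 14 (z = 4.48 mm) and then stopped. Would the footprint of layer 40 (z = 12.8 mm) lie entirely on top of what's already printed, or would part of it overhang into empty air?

entirely on top

Compare the two slices. At z = 4.48: the r=3 cylinder gives a regular 12-gon of circumradius 3 (constant along its height) (area = (12/2)·3.000²·sin(360°/12) = 27.00 mm²); the cylinder at (12.5, 6.5): section is a regular 12-gon, circumradius r=4.5 (area = (12/2)·4.500²·sin(360°/12) = 60.75 mm²); the sphere at (-4, 9.5): section is a regular 12-gon, circumradius = √(r²−h²) = √(9²−5.98²) = 6.726 (area = (12/2)·6.726²·sin(360°/12) = 135.72 mm²); the cube at (4, 12.5) is not intersected at this z (z outside [9.5, 17]); Taking the first minus the rest: starting from the r=3 cylinder (27.00 mm²), the r=4.5 cylinder at (12.5, 6.5) misses the remaining region (no effect); the r=9 sphere at (-4, 9.5) misses the remaining region (no effect) — area = 27.00 mm²; the cube at (14, 15) is absent (z outside [9, 17]); Subtracting the remaining from the first: none of the subtracted shapes is present at this height, so that combined region is unchanged — area = 27.00 mm². At z = 12.8: the r=3 cylinder contributes a regular 12-gon of circumradius 3 (area = (12/2)·3.000²·sin(360°/12) = 27.00 mm²); the r=4.5 cylinder at (12.5, 6.5) gives a regular 12-gon of circumradius 4.5 (constant along its height) (area = (12/2)·4.500²·sin(360°/12) = 60.75 mm²); the sphere at (-4, 9.5) is absent (|z−center|=14.300 > r=9); the cube at (4, 12.5) (footprint 15×5.5) is included at this height (area 82.50 mm²); After the difference (first − rest): starting from the r=3 cylinder (27.00 mm²), the r=4.5 cylinder at (12.5, 6.5) misses the remaining region (no effect); the 15×5.5 cube at (4, 12.5) misses the remaining region (no effect) — area = 27.00 mm²; the 26×25.5 cube at (14, 15) contributes its full rectangle (area 663.00 mm²); After the difference (first − rest): starting from that combined region (27.00 mm²), the 26×25.5 cube at (14, 15) misses the remaining region (no effect) — area = 27.00 mm². Checking containment: the cross-section at z = 12.8 is a subset of the cross-section at z = 4.48.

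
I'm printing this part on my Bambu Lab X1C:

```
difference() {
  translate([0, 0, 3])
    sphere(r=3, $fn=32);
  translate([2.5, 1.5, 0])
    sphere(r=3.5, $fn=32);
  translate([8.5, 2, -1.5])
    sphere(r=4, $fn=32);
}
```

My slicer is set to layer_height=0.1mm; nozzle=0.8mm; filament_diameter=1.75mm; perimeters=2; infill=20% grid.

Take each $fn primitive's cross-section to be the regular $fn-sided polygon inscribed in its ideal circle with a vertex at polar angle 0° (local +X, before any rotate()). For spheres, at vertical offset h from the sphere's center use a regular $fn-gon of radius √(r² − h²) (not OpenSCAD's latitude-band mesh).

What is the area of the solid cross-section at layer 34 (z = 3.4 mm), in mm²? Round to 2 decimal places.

26.50 mm²

At z = 3.4 mm: the sphere: section is a regular 32-gon, circumradius = √(r²−h²) = √(3²−0.4²) = 2.973 (area = (32/2)·2.973²·sin(360°/32) = 27.59 mm²); the r=3.5 sphere at (2.5, 1.5) contributes a regular 32-gon of circumradius √(3.5²−3.4²) = 0.831 (area = (32/2)·0.831²·sin(360°/32) = 2.15 mm²); the sphere at (8.5, 2) is absent (|z−center|=4.900 > r=4); After the difference (first − rest): starting from the r=3 sphere (27.59 mm²), the r=3.5 sphere at (2.5, 1.5) partially overlaps it — only the 1.09 mm² overlap (of its 2.15 mm²) is removed, clipping the outline — area = 26.50 mm². Overall, the cross-section is a single solid region. Net area = 26.50 mm².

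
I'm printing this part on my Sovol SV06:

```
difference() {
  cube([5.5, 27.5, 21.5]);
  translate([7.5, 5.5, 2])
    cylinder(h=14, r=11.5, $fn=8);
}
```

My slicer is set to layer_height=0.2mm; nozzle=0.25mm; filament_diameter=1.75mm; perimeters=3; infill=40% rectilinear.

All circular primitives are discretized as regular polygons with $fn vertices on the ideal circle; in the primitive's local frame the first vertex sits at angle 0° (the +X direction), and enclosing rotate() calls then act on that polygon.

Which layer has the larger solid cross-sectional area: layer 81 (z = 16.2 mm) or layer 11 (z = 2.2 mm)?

Layer 81 (z = 16.2): the cube is present — its section is the full 5.5×27.5 rectangle (area 151.25 mm²); the cylinder at (7.5, 5.5) does not reach this height (z outside [2, 16]); Taking the first minus the rest: none of the subtracted shapes is present at this height, so the 5.5×27.5 cube is unchanged — area = 151.25 mm². So its area = 151.25 mm². Layer 11 (z = 2.2): the cube (footprint 5.5×27.5) is included at this height (area 151.25 mm²); the r=11.5 cylinder at (7.5, 5.5) gives a regular 8-gon of circumradius 11.5 (constant along its height) (area = (8/2)·11.500²·sin(360°/8) = 374.06 mm²); After the difference (first − rest): starting from the 5.5×27.5 cube (151.25 mm²), the r=11.5 cylinder at (7.5, 5.5) partially overlaps it — only the 82.68 mm² overlap (of its 374.06 mm²) is removed, clipping the outline — area = 68.57 mm². So its area = 68.57 mm². Layer 81 is larger (151.25 vs 68.57 mm²).

layer 81 (z = 16.2 mm)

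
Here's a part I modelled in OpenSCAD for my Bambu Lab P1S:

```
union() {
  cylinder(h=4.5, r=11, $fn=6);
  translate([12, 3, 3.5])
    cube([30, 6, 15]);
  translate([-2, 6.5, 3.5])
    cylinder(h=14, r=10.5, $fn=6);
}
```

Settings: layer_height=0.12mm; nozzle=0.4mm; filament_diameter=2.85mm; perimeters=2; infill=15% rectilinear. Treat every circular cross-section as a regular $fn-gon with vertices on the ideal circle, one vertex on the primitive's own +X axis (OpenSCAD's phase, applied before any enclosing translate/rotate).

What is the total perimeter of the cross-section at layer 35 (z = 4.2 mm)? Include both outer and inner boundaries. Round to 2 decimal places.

151.51 mm

At z = 4.2 mm: the cylinder: section is a regular 6-gon, circumradius r=11 (perimeter = 2·6·11.000·sin(180°/6) = 66.00 mm); the cube at (12, 3) is present — its section is the full 30×6 rectangle (perimeter 72.00 mm); the cylinder at (-2, 6.5): section is a regular 6-gon, circumradius r=10.5 (perimeter = 2·6·10.500·sin(180°/6) = 63.00 mm); Merging all regions: the regions partially overlap (shared area 169.17 mm²), so the edge portions inside another operand are dropped and the merged outline is re-measured after clipping — boundary = 151.51 mm. Overall, the cross-section has 2 separate islands. Total boundary length (outer) = 151.51 mm.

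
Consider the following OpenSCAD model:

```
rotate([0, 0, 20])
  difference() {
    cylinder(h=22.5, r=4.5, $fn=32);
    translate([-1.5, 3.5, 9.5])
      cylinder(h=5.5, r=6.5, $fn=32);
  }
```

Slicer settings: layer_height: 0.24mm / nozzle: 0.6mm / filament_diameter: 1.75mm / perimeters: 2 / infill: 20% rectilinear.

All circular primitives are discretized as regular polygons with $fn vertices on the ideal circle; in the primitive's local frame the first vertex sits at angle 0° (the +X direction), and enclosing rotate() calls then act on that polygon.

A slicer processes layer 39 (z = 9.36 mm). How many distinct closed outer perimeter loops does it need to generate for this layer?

At z = 9.36 mm: the r=4.5 cylinder gives a regular 32-gon of circumradius 4.5 (constant along its height); the cylinder at (-1.5, 3.5) does not reach this height (z outside [9.5, 15]); After the difference (first − rest): none of the subtracted shapes is present at this height, so the r=4.5 cylinder is unchanged — 1 connected region; (rotated 20° about Z; rotation is an isometry so areas/perimeters/island counts are preserved). The result has 1 disconnected region.

1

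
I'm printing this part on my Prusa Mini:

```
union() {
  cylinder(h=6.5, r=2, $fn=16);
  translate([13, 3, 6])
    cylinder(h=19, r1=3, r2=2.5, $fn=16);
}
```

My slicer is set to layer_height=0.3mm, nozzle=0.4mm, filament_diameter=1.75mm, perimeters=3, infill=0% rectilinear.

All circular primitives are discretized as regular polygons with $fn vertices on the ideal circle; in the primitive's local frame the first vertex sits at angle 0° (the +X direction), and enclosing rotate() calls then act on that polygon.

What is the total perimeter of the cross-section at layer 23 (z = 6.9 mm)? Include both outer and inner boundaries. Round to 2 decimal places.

18.58 mm

At z = 6.9 mm: the cylinder is absent (z outside [0, 6.5]); the cone at (13, 3) (r1=3→r2=2.5) has section circumradius 2.976 here — a regular 16-gon (perimeter = 2·16·2.976·sin(180°/16) = 18.58 mm); Combining (union): only the cone at (13, 3) is present, so the union is just that shape — boundary = 18.58 mm. Overall, the cross-section is a single solid region. Total boundary length (outer) = 18.58 mm.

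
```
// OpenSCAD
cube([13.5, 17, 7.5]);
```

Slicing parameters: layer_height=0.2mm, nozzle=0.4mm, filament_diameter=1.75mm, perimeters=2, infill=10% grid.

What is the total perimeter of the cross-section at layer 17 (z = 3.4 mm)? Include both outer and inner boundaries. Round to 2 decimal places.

61.00 mm

At z = 3.4 mm: the cube (footprint 13.5×17) is included at this height (perimeter 61.00 mm). Overall, the cross-section is a single solid region. Total boundary length (outer) = 61.00 mm.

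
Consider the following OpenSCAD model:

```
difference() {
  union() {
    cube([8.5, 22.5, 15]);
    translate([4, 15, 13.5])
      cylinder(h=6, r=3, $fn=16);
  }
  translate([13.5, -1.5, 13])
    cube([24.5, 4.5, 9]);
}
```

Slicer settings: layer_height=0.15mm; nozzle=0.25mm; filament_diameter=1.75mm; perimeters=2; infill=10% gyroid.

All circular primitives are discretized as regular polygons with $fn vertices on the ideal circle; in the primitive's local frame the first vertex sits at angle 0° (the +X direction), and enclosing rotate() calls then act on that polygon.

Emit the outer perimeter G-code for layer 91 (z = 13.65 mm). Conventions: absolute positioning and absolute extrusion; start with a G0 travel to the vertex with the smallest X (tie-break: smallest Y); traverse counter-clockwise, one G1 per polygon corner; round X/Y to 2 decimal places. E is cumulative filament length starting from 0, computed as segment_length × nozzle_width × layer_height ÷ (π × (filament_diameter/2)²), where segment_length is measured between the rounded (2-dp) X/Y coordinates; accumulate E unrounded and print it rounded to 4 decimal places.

G0 X0.00 Y0.00 Z13.65
G1 X8.50 Y0.00 E0.1325
G1 X8.50 Y22.50 E0.4833
G1 X0.00 Y22.50 E0.6158
G1 X0.00 Y0.00 E0.9666

At z = 13.65 mm: the 8.5×22.5 cube contributes its full rectangle; the r=3 cylinder at (4, 15) gives a regular 16-gon of circumradius 3 (constant along its height); Merging all regions: the r=3 cylinder at (4, 15) lies entirely inside the 8.5×22.5 cube, so the union is just the 8.5×22.5 cube — 1 connected region; the cube at (13.5, -1.5) is present — its section is the full 24.5×4.5 rectangle; After the difference (first − rest): starting from that combined region, the 24.5×4.5 cube at (13.5, -1.5) misses the remaining region (no effect) — 1 connected region. The outline is a single polygon with 4 vertices. Extrusion per mm of travel: 0.25 × 0.15 / (π × 0.875²) = 0.015591. Accumulating E over each segment gives final E = 0.9666.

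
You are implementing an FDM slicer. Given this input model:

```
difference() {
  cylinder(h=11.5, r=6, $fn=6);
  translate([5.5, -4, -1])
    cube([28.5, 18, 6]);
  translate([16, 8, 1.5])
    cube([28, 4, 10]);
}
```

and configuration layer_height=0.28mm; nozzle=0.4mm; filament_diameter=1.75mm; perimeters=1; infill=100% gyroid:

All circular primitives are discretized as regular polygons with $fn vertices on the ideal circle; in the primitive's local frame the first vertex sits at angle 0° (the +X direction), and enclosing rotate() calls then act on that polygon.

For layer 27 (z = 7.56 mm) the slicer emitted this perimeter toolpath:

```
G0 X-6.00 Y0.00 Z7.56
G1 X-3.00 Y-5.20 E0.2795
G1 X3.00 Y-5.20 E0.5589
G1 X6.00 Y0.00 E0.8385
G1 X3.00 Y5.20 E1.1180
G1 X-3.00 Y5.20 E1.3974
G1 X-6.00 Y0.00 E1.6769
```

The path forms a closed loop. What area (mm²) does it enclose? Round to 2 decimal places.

93.60 mm²

Apply the shoelace formula to the sequence of (X, Y) vertices; enclosed area = 93.60 mm².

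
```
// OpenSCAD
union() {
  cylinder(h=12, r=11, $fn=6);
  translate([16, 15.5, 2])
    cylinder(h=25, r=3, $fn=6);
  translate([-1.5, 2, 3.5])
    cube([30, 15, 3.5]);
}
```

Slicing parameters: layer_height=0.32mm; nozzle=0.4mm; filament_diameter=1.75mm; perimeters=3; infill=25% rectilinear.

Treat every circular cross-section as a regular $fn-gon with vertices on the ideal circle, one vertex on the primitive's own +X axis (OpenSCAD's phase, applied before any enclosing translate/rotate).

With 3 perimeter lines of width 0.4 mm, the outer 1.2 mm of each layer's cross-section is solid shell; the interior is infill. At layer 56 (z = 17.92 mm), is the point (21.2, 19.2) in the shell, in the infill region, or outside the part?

outside

At z = 17.92 mm: the cylinder is absent (z outside [0, 12]); the r=3 cylinder at (16, 15.5) contributes a regular 6-gon of circumradius 3; the cube at (-1.5, 2) is absent (z outside [3.5, 7]); Taking the union: only the r=3 cylinder at (16, 15.5) is present, so the union is just that shape — 1 connected region. Overall, the cross-section is a single solid region. The nearest boundary edge runs (19.00, 15.50)→(17.50, 18.10); distance from the point to it = 3.76 mm. The point is not inside any of the regions above, so it lies outside the cross-section (3.76 mm from the nearest boundary).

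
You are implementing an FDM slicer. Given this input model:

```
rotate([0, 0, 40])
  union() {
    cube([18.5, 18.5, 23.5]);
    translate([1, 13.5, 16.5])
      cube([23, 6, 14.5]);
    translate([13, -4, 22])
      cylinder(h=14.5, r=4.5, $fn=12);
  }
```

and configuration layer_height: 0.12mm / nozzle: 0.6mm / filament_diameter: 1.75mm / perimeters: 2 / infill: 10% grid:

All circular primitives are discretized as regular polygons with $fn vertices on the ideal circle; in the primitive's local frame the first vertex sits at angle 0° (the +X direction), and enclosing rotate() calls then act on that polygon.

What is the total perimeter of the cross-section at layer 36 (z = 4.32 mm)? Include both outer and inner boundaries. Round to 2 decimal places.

At z = 4.32 mm: the cube is present — its section is the full 18.5×18.5 rectangle (perimeter 74.00 mm); the cube at (1, 13.5) does not reach this height (z outside [16.5, 31]); the cylinder at (13, -4) is not intersected at this z (z outside [22, 36.5]); Merging all regions: only the 18.5×18.5 cube is present, so the union is just that shape — boundary = 74.00 mm; (rotated 40° about Z; rotation is an isometry so areas/perimeters/island counts are preserved). Overall, the cross-section is a single solid region. Total boundary length (outer) = 74.00 mm.

74.00 mm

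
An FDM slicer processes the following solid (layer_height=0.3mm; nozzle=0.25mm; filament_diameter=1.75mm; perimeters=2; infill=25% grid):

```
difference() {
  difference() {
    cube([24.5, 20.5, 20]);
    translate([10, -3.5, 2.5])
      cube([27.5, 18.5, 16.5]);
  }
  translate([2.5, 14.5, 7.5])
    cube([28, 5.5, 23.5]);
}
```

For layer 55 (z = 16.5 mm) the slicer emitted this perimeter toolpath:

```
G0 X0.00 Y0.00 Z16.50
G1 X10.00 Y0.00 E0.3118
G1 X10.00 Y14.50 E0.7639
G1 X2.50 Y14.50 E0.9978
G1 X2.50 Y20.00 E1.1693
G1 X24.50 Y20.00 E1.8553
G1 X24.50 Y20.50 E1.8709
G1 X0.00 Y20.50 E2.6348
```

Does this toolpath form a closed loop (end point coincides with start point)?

Start point (G0): (0.00, 0.00). End point (last G1): the path does not return to the start — open.

no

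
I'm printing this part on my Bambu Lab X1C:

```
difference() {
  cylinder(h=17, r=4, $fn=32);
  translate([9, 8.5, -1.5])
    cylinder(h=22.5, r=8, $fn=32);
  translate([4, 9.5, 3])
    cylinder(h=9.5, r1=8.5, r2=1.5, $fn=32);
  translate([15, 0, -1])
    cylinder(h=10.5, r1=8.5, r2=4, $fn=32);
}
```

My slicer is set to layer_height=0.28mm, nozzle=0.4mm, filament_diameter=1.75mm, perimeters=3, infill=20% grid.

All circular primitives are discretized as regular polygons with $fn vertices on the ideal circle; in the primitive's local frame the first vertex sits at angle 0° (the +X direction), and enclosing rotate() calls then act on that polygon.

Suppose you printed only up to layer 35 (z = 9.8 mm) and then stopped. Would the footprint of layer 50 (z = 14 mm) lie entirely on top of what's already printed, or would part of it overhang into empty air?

Compare the two slices. At z = 9.8: the r=4 cylinder contributes a regular 32-gon of circumradius 4 (area = (32/2)·4.000²·sin(360°/32) = 49.94 mm²); the r=8 cylinder at (9, 8.5) gives a regular 32-gon of circumradius 8 (constant along its height) (area = (32/2)·8.000²·sin(360°/32) = 199.77 mm²); the cone at (4, 9.5): at t=0.716 of its height the radius interpolates to r₁+(r₂−r₁)t = 3.489, giving a regular 32-gon of that circumradius (area = (32/2)·3.489²·sin(360°/32) = 38.01 mm²); the cone at (15, 0) is absent (z outside [-1, 9.5]); Taking the first minus the rest: starting from the r=4 cylinder (49.94 mm²), the r=8 cylinder at (9, 8.5) misses the remaining region (no effect); the cone at (4, 9.5) misses the remaining region (no effect) — area = 49.94 mm². At z = 14: the cylinder: section is a regular 32-gon, circumradius r=4 (area = (32/2)·4.000²·sin(360°/32) = 49.94 mm²); the cylinder at (9, 8.5): section is a regular 32-gon, circumradius r=8 (area = (32/2)·8.000²·sin(360°/32) = 199.77 mm²); the cone at (4, 9.5) is not intersected at this z (z outside [3, 12.5]); the cone at (15, 0) is not intersected at this z (z outside [-1, 9.5]); Taking the first minus the rest: starting from the r=4 cylinder (49.94 mm²), the r=8 cylinder at (9, 8.5) misses the remaining region (no effect) — area = 49.94 mm². Checking containment: the cross-section at z = 14 is a subset of the cross-section at z = 9.8.

entirely on top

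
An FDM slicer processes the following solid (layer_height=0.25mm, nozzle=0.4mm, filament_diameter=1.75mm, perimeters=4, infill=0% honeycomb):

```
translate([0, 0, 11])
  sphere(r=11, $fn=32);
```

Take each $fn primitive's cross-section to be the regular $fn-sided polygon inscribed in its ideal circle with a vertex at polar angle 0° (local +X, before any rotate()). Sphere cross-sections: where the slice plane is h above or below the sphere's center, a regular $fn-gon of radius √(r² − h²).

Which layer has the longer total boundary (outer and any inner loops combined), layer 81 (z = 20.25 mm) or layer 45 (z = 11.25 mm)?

layer 45 (z = 11.25 mm)

Layer 81 (z = 20.25): the r=11 sphere slices to a regular 32-gon of circumradius 5.953 (√(r²−h²) with h=9.25 from center) (perimeter = 2·32·5.953·sin(180°/32) = 37.34 mm). So its perimeter = 37.34 mm. Layer 45 (z = 11.25): the sphere: section is a regular 32-gon, circumradius = √(r²−h²) = √(11²−0.25²) = 10.997 (perimeter = 2·32·10.997·sin(180°/32) = 68.99 mm). So its perimeter = 68.99 mm. Layer 45 is larger (68.99 vs 37.34 mm).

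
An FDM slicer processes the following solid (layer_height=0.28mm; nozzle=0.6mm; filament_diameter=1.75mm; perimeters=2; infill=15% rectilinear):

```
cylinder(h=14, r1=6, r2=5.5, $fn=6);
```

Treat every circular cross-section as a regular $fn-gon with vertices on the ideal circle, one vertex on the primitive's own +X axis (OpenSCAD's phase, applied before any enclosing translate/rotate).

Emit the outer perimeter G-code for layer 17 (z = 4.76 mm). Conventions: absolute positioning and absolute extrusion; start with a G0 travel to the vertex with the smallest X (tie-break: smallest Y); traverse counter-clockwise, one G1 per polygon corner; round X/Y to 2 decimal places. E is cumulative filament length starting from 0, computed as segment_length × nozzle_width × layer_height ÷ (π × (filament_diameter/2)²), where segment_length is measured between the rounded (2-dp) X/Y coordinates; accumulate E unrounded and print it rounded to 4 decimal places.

At z = 4.76 mm: the cone: at t=0.340 of its height the radius interpolates to r₁+(r₂−r₁)t = 5.830, giving a regular 6-gon of that circumradius. The outline is a single polygon with 6 vertices. Extrusion per mm of travel: 0.6 × 0.28 / (π × 0.875²) = 0.069846. Accumulating E over each segment gives final E = 2.4438.

G0 X-5.83 Y0.00 Z4.76
G1 X-2.92 Y-5.05 E0.4071
G1 X2.92 Y-5.05 E0.8150
G1 X5.83 Y0.00 E1.2221
G1 X2.92 Y5.05 E1.6292
G1 X-2.91 Y5.05 E2.0364
G1 X-5.83 Y0.00 E2.4438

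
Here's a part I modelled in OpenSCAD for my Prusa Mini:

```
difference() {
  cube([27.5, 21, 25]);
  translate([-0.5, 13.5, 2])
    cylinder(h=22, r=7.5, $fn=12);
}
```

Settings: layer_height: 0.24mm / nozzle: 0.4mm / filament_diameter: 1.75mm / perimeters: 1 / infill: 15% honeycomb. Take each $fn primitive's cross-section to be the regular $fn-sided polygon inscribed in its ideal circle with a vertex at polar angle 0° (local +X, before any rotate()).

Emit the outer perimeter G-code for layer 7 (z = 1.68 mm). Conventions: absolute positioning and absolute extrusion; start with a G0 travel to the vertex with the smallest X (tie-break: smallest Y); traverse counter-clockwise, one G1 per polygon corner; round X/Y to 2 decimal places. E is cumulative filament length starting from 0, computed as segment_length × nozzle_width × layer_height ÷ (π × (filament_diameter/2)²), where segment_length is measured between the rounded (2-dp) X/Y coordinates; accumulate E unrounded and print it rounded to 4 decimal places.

At z = 1.68 mm: the cube is present — its section is the full 27.5×21 rectangle; the cylinder at (-0.5, 13.5) is absent (z outside [2, 24]); After the difference (first − rest): none of the subtracted shapes is present at this height, so the 27.5×21 cube is unchanged — 1 connected region. The outline is a single polygon with 4 vertices. Extrusion per mm of travel: 0.4 × 0.24 / (π × 0.875²) = 0.039912. Accumulating E over each segment gives final E = 3.8715.

G0 X0.00 Y0.00 Z1.68
G1 X27.50 Y0.00 E1.0976
G1 X27.50 Y21.00 E1.9357
G1 X0.00 Y21.00 E3.0333
G1 X0.00 Y0.00 E3.8715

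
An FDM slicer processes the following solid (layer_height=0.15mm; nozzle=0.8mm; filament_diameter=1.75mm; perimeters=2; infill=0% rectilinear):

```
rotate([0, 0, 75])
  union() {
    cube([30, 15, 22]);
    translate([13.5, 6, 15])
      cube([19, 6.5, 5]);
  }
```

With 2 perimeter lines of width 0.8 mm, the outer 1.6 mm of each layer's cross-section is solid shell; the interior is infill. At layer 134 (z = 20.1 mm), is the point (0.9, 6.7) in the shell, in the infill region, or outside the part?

shell

At z = 20.1 mm: the 30×15 cube contributes its full rectangle; the cube at (13.5, 6) is absent (z outside [15, 20]); Merging all regions: only the 30×15 cube is present, so the union is just that shape — 1 connected region; (whole slice rotated 75° about Z — lengths, areas and connectivity unchanged). Overall, the cross-section is a single solid region. Undo the 75° rotation: the query point maps to (6.705, 0.865) in the un-rotated model frame. The nearest boundary edge runs (0.00, 0.00)→(30.00, 0.00); distance from the point to it = 0.86 mm. The point is inside the cross-section, 0.86 mm from the nearest boundary — within the 1.6 mm shell band (2 × 0.8).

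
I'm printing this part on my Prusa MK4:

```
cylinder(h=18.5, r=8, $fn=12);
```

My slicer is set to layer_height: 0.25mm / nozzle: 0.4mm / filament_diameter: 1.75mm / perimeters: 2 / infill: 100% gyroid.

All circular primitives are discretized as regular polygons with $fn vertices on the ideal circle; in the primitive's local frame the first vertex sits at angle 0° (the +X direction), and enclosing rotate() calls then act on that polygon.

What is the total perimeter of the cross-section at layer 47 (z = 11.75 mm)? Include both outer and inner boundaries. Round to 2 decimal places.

At z = 11.75 mm: the r=8 cylinder gives a regular 12-gon of circumradius 8 (constant along its height) (perimeter = 2·12·8.000·sin(180°/12) = 49.69 mm). Overall, the cross-section is a single solid region. Total boundary length (outer) = 49.69 mm.

49.69 mm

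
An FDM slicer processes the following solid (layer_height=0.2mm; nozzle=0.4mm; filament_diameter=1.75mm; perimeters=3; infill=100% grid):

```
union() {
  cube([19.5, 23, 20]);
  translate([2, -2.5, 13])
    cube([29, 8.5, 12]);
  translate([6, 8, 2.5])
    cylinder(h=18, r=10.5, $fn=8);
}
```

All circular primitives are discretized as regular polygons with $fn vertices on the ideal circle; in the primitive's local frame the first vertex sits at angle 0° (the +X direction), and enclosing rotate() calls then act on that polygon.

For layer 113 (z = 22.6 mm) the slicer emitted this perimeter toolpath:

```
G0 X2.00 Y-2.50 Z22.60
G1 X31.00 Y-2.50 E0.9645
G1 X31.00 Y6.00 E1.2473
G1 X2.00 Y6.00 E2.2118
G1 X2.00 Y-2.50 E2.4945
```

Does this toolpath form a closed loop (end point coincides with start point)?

yes

Start point (G0): (2.00, -2.50). End point (last G1): the path returns to the start — closed.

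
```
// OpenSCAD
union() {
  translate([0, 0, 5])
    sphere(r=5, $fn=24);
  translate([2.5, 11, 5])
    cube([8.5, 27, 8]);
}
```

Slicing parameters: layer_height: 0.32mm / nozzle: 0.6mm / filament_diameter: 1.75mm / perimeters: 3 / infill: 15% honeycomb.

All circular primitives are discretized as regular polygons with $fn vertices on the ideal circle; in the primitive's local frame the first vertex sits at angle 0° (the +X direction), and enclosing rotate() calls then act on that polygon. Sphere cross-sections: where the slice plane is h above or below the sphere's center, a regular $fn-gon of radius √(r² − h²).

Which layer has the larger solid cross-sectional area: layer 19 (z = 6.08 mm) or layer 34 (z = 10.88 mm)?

Layer 19 (z = 6.08): the sphere: section is a regular 24-gon, circumradius = √(r²−h²) = √(5²−1.08²) = 4.882 (area = (24/2)·4.882²·sin(360°/24) = 74.02 mm²); the cube at (2.5, 11) (footprint 8.5×27) is included at this height (area 229.50 mm²); Combining (union): the 2 present regions are separate (no shared area or edge), so areas and boundary lengths simply add and each stays a separate island — area = 303.52 mm². So its area = 303.52 mm². Layer 34 (z = 10.88): the sphere does not reach this height (|z−center|=5.880 > r=5); the cube at (2.5, 11) is present — its section is the full 8.5×27 rectangle (area 229.50 mm²); Merging all regions: only the 8.5×27 cube at (2.5, 11) is present, so the union is just that shape — area = 229.50 mm². So its area = 229.50 mm². Layer 19 is larger (303.52 vs 229.50 mm²).

layer 19 (z = 6.08 mm)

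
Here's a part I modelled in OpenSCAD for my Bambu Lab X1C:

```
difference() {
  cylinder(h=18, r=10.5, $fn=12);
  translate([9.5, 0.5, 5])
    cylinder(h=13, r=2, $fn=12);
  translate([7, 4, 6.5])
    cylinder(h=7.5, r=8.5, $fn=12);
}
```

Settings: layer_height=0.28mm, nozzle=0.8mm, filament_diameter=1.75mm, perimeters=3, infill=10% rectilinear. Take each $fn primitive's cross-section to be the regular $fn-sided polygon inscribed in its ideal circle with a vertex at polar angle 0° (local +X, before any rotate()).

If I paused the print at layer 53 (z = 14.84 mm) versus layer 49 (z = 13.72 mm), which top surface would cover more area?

layer 53 (z = 14.84 mm)

Layer 53 (z = 14.84): the cylinder: section is a regular 12-gon, circumradius r=10.5 (area = (12/2)·10.500²·sin(360°/12) = 330.75 mm²); the r=2 cylinder at (9.5, 0.5) contributes a regular 12-gon of circumradius 2 (area = (12/2)·2.000²·sin(360°/12) = 12.00 mm²); the cylinder at (7, 4) is absent (z outside [6.5, 14]); Taking the first minus the rest: starting from the r=10.5 cylinder (330.75 mm²), the r=2 cylinder at (9.5, 0.5) partially overlaps it — only the 8.79 mm² overlap (of its 12.00 mm²) is removed, clipping the outline — area = 321.96 mm². So its area = 321.96 mm². Layer 49 (z = 13.72): the r=10.5 cylinder contributes a regular 12-gon of circumradius 10.5 (area = (12/2)·10.500²·sin(360°/12) = 330.75 mm²); the r=2 cylinder at (9.5, 0.5) contributes a regular 12-gon of circumradius 2 (area = (12/2)·2.000²·sin(360°/12) = 12.00 mm²); the cylinder at (7, 4): section is a regular 12-gon, circumradius r=8.5 (area = (12/2)·8.500²·sin(360°/12) = 216.75 mm²); Taking the first minus the rest: starting from the r=10.5 cylinder (330.75 mm²), the r=2 cylinder at (9.5, 0.5) partially overlaps it — only the 8.79 mm² overlap (of its 12.00 mm²) is removed, clipping the outline; the r=8.5 cylinder at (7, 4) partially overlaps it — only the 114.97 mm² overlap (of its 216.75 mm²) is removed, clipping the outline — area = 206.98 mm². So its area = 206.98 mm². Layer 53 is larger (321.96 vs 206.98 mm²).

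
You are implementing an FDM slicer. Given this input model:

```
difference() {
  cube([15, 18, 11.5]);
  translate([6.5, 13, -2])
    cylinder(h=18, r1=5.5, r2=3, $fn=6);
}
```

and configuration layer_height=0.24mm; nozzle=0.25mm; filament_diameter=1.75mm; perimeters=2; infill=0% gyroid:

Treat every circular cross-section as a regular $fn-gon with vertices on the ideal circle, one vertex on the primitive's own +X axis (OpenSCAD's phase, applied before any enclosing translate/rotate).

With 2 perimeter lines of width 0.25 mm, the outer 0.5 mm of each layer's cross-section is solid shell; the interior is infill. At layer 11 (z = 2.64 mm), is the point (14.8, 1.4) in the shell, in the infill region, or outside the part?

shell

At z = 2.64 mm: the cube is present — its section is the full 15×18 rectangle; the cone at (6.5, 13): at t=0.258 of its height the radius interpolates to r₁+(r₂−r₁)t = 4.856, giving a regular 6-gon of that circumradius; Subtracting the remaining from the first: starting from the 15×18 cube, the cone at (6.5, 13) lies wholly inside it (removes its full 61.25 mm² and its 29.13 mm outline becomes a hole wall) — 1 connected region with 1 hole. Overall, the cross-section is one region with 1 hole. The nearest boundary edge runs (15.00, 18.00)→(15.00, 0.00); distance from the point to it = 0.20 mm. The point is inside the cross-section, 0.20 mm from the nearest boundary — within the 0.5 mm shell band (2 × 0.25).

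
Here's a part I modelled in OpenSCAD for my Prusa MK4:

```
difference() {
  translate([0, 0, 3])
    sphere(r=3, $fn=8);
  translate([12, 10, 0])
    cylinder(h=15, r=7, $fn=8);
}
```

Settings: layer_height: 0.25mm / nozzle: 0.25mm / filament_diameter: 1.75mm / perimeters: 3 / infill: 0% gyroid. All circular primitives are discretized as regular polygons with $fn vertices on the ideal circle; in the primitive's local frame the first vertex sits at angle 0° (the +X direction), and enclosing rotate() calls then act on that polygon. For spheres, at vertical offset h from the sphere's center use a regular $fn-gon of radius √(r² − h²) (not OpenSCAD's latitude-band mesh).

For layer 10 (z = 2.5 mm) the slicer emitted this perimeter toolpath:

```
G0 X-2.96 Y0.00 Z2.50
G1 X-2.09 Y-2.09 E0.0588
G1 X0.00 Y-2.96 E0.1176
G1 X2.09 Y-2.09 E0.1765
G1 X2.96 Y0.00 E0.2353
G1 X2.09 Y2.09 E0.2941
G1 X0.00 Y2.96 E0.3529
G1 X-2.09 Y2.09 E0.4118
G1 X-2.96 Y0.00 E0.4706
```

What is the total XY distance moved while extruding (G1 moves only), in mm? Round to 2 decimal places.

Sum the Euclidean lengths of each G1 segment: total = 18.11 mm.

18.11 mm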